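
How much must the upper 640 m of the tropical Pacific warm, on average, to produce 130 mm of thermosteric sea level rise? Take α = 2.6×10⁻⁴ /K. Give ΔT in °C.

ΔT = Δh/(αH) = 0.13 / (2.6×10⁻⁴ × 640) ≈ 0.7813 °C

about 0.78 °C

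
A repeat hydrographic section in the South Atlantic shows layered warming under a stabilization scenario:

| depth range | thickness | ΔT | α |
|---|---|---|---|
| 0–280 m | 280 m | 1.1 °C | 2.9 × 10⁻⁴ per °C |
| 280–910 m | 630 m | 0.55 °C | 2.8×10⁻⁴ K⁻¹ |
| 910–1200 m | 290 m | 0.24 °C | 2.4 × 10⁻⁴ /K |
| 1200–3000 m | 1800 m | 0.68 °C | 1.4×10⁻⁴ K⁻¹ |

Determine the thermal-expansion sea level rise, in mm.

Δh ≈ 370 mm

Layer 1: 1.1 × 280 × 2.9×10⁻⁴ = 0.08932 m
280–910 m: 630 × 0.55 × 2.8×10⁻⁴ = 0.09702 m
Layer 3: 0.24 × 290 × 2.4×10⁻⁴ = 0.016704 m
1200–3000 m: 0.68 × 1.4×10⁻⁴ × 1800 = 0.17136 m
Δh = 0.08932 + 0.09702 + 0.016704 + 0.17136 = 0.374404 m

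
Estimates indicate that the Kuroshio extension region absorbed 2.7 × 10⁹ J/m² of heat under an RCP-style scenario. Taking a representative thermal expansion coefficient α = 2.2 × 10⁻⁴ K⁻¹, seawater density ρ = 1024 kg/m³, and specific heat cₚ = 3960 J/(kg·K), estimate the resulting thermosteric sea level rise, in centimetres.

Δh = αQ/(ρcₚ) = 2.2×10⁻⁴ × 2.7×10⁹ / (1024 × 3960) ≈ 0.14648 m

Δh ≈ 14.6 cm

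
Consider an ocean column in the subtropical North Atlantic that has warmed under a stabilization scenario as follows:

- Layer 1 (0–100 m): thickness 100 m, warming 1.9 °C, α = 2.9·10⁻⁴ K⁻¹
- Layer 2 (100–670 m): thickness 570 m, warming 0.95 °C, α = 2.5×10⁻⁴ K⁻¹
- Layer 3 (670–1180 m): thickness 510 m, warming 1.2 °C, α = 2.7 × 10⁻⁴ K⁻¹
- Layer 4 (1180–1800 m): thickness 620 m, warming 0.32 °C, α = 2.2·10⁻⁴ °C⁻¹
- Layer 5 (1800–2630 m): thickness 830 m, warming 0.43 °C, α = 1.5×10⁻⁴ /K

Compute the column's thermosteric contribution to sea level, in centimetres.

about 45.3 cm

2.9×10⁻⁴ × 100 × 1.9 = 0.05510 m
100–670 m: 570 × 0.95 × 2.5×10⁻⁴ = 0.135375 m
Layer 3: 510 × 1.2 × 2.7×10⁻⁴ = 0.16524 m
0.32 × 2.2×10⁻⁴ × 620 = 0.043648 m
0.43 × 1.5×10⁻⁴ × 830 = 0.053535 m
Δh = 0.05510 + 0.135375 + 0.16524 + 0.043648 + 0.053535 = 0.452898 m ≈ 45.3 cm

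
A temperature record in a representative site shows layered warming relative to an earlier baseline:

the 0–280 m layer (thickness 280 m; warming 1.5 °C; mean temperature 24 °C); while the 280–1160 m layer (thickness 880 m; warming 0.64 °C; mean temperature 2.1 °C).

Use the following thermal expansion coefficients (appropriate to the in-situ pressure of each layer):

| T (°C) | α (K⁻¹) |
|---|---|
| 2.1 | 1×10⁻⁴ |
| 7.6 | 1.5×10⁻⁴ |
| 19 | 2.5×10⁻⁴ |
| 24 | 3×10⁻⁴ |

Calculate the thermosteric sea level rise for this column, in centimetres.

Layer 1 at 24 °C → α = 3×10⁻⁴ K⁻¹
Layer 2 at 2.1 °C → α = 1×10⁻⁴ K⁻¹
0–280 m: 280 × 1.5 × 3×10⁻⁴ = 0.12600 m
280–1160 m: 1×10⁻⁴ × 880 × 0.64 = 0.05632 m
Δh = 0.12600 + 0.05632 = 0.18232 m ≈ 18.2 cm

18.2 cm of thermosteric rise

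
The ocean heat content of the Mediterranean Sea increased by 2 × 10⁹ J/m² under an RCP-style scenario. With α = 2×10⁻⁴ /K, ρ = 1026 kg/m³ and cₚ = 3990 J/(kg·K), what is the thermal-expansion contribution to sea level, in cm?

Δh = αQ/(ρcₚ) = 2×10⁻⁴ × 2×10⁹ / (1026 × 3990) ≈ 0.09771 m

9.77 cm of thermosteric rise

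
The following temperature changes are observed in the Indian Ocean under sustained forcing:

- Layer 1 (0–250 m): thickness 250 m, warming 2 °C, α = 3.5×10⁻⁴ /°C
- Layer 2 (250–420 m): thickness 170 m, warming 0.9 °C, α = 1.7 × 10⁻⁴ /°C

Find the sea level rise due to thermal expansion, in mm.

Δh ≈ 200 mm

0–250 m: 2 × 3.5×10⁻⁴ × 250 = 0.17500 m
250–420 m: 0.9 × 1.7×10⁻⁴ × 170 = 0.02601 m
Δh = 0.17500 + 0.02601 = 0.20101 m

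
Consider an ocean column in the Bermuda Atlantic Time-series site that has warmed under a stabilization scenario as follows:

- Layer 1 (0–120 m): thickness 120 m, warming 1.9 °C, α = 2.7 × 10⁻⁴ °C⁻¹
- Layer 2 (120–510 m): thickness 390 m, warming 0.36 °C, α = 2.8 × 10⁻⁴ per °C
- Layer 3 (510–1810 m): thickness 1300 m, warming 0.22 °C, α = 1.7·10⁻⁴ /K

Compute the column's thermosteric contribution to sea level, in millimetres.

Layer 1: 120 × 1.9 × 2.7×10⁻⁴ = 0.06156 m
2.8×10⁻⁴ × 0.36 × 390 = 0.039312 m
Layer 3: 1300 × 0.22 × 1.7×10⁻⁴ = 0.04862 m
Δh = 0.06156 + 0.039312 + 0.04862 = 0.149492 m

Δh ≈ 149 mm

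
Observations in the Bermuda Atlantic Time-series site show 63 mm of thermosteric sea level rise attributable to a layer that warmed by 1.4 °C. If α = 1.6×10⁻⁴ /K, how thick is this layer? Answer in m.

about 281 m

H = Δh/(αΔT) = 0.063 / (1.6×10⁻⁴ × 1.4) ≈ 281.3 m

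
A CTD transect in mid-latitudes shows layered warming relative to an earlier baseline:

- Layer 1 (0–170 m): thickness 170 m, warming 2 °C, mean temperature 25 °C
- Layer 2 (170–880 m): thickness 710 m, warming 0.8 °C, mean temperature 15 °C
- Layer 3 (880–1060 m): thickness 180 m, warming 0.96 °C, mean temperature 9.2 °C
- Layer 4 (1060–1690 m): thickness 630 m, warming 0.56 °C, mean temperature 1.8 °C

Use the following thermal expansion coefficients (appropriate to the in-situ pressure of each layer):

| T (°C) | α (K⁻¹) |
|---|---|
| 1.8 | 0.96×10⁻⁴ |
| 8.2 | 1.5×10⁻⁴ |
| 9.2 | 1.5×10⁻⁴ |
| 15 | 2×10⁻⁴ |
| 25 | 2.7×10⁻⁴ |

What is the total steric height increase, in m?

0.265 m

Layer 1 at 25 °C → α = 2.7×10⁻⁴ K⁻¹
Layer 2 at 15 °C → α = 2×10⁻⁴ K⁻¹
Layer 3 at 9.2 °C → α = 1.5×10⁻⁴ K⁻¹
Layer 4 at 1.8 °C → α = 0.96×10⁻⁴ K⁻¹
170 × 2 × 2.7×10⁻⁴ = 0.09180 m
2×10⁻⁴ × 710 × 0.8 = 0.11360 m
1.5×10⁻⁴ × 0.96 × 180 = 0.02592 m
1060–1690 m: 0.56 × 0.96×10⁻⁴ × 630 = 0.0338688 m
Δh = 0.09180 + 0.11360 + 0.02592 + 0.0338688 = 0.2651888 m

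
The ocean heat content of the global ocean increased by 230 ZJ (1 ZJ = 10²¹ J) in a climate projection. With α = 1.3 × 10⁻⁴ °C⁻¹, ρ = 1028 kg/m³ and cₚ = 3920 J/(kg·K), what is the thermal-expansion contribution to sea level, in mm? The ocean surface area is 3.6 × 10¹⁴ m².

Per unit area: Q = 230×10²¹ / (3.6×10¹⁴) ≈ 6.389×10⁸ J/m²
Δh = αQ/(ρcₚ) = 1.3×10⁻⁴ × 6.389×10⁸ / (1028 × 3920) ≈ 0.020611 m

Δh ≈ 20.6 mm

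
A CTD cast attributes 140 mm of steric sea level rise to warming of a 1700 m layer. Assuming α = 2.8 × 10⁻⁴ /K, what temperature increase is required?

0.294 °C

ΔT = Δh/(αH) = 0.14 / (2.8×10⁻⁴ × 1700) ≈ 0.2941 °C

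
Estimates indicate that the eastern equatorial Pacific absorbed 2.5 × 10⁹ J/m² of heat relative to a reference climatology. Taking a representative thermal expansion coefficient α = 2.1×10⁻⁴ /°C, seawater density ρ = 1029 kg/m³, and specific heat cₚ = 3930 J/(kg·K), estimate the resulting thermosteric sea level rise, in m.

Δh = αQ/(ρcₚ) = 2.1×10⁻⁴ × 2.5×10⁹ / (1029 × 3930) ≈ 0.12982 m

about 0.130 m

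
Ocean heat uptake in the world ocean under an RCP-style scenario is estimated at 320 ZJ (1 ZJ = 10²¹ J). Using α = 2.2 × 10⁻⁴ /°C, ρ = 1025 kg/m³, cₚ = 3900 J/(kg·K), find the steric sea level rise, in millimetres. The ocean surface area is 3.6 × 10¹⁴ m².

Δh = 49 mm

Per unit area: Q = 320×10²¹ / (3.6×10¹⁴) ≈ 8.889×10⁸ J/m²
Δh = αQ/(ρcₚ) = 2.2×10⁻⁴ × 8.889×10⁸ / (1025 × 3900) ≈ 0.04892 m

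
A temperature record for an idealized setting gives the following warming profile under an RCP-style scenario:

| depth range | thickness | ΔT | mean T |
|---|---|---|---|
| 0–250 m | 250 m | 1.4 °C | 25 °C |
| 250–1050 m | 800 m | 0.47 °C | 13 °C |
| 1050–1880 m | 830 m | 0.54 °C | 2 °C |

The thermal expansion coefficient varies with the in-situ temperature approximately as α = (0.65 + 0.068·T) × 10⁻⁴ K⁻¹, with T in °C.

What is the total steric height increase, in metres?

Δh = 0.175 m

Layer 1: α = (0.65 + 0.068×25)×10⁻⁴ = 2.35×10⁻⁴ K⁻¹
Layer 2: α = (0.65 + 0.068×13)×10⁻⁴ = 1.534×10⁻⁴ K⁻¹
Layer 3: α = (0.65 + 0.068×2)×10⁻⁴ = 0.786×10⁻⁴ K⁻¹
0–250 m: 250 × 1.4 × 2.35×10⁻⁴ = 0.08225 m
0.47 × 800 × 1.534×10⁻⁴ = 0.0576784 m
Layer 3: 0.786×10⁻⁴ × 0.54 × 830 = 0.03522852 m
Δh = 0.08225 + 0.0576784 + 0.03522852 = 0.17515692 m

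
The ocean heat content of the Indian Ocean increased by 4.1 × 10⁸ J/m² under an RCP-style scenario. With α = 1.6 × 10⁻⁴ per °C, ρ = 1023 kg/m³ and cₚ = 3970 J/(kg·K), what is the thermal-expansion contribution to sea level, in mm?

Δh ≈ 16.2 mm

Δh = αQ/(ρcₚ) = 1.6×10⁻⁴ × 4.1×10⁸ / (1023 × 3970) ≈ 0.016152 m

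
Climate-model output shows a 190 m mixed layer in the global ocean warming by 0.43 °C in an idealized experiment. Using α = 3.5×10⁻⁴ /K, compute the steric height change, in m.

Δh = 0.0286 m

Δh = αΔT·H = 3.5×10⁻⁴ × 0.43 × 190 = 0.028595 m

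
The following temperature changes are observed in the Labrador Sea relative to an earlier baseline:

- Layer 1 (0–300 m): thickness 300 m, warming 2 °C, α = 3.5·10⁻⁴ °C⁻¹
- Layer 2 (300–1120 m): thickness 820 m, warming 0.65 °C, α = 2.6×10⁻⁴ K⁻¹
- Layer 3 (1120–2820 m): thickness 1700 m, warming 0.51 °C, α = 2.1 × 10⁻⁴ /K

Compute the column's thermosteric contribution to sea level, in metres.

Δh ≈ 0.53 m

Layer 1: 3.5×10⁻⁴ × 300 × 2 = 0.21000 m
Layer 2: 2.6×10⁻⁴ × 820 × 0.65 = 0.13858 m
Layer 3: 2.1×10⁻⁴ × 1700 × 0.51 = 0.18207 m
Δh = 0.21000 + 0.13858 + 0.18207 = 0.53065 m ≈ 0.53 m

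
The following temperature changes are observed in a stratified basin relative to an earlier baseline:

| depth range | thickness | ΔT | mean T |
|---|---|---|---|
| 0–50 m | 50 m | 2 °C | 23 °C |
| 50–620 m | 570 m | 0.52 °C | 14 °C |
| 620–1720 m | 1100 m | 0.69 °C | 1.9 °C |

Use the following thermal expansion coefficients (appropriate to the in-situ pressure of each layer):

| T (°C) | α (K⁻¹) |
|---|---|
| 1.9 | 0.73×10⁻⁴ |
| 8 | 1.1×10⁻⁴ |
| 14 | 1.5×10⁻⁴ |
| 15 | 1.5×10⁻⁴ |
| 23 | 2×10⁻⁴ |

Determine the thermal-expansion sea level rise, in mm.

Layer 1 at 23 °C → α = 2×10⁻⁴ K⁻¹
Layer 2 at 14 °C → α = 1.5×10⁻⁴ K⁻¹
Layer 3 at 1.9 °C → α = 0.73×10⁻⁴ K⁻¹
0–50 m: 2×10⁻⁴ × 2 × 50 = 0.02000 m
0.52 × 1.5×10⁻⁴ × 570 = 0.04446 m
620–1720 m: 0.73×10⁻⁴ × 0.69 × 1100 = 0.055407 m
Δh = 0.02000 + 0.04446 + 0.055407 = 0.119867 m

Δh = 120 mm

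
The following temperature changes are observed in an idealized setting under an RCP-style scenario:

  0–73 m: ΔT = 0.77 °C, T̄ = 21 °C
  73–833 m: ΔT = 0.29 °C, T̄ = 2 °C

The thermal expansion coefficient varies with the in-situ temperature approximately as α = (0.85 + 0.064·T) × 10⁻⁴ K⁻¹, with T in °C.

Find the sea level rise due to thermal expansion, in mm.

33.9 mm

Layer 1: α = (0.85 + 0.064×21)×10⁻⁴ = 2.194×10⁻⁴ K⁻¹
Layer 2: α = (0.85 + 0.064×2)×10⁻⁴ = 0.978×10⁻⁴ K⁻¹
Layer 1: 2.194×10⁻⁴ × 73 × 0.77 = 0.012332474 m
0.29 × 760 × 0.978×10⁻⁴ = 0.02155512 m
Δh = 0.012332474 + 0.02155512 = 0.033887594 m ≈ 33.9 mm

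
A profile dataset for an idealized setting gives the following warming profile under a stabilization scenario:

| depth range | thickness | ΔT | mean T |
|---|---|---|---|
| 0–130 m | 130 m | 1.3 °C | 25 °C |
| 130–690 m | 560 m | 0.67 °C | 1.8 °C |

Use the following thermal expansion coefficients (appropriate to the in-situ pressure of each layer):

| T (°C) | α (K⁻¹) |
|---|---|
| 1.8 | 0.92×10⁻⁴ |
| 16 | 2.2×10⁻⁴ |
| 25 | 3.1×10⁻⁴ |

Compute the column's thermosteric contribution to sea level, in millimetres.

Layer 1 at 25 °C → α = 3.1×10⁻⁴ K⁻¹
Layer 2 at 1.8 °C → α = 0.92×10⁻⁴ K⁻¹
Layer 1: 130 × 1.3 × 3.1×10⁻⁴ = 0.05239 m
0.67 × 560 × 0.92×10⁻⁴ = 0.0345184 m
Δh = 0.05239 + 0.0345184 = 0.0869084 m

about 86.9 mm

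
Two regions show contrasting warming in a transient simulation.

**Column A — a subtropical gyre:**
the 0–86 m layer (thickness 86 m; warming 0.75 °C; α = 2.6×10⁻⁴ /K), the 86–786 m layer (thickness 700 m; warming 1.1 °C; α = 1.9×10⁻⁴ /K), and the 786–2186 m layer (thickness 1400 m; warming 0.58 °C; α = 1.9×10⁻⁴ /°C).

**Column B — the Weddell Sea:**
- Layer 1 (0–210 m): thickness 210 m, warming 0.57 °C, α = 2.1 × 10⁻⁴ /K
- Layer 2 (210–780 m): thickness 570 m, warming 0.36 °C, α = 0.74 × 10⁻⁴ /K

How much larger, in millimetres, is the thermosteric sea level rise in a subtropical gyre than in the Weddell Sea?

280 mm larger

A 0–86 m: 86 × 2.6×10⁻⁴ × 0.75 = 0.01677 m
A 86–786 m: 700 × 1.1 × 1.9×10⁻⁴ = 0.14630 m
A Layer 3: 1400 × 0.58 × 1.9×10⁻⁴ = 0.15428 m
A total: 0.31735 m
B 0–210 m: 210 × 2.1×10⁻⁴ × 0.57 = 0.025137 m
B 570 × 0.36 × 0.74×10⁻⁴ = 0.0151848 m
B total: 0.0403218 m
Difference: 0.31735 − 0.0403218 = 0.2770282 m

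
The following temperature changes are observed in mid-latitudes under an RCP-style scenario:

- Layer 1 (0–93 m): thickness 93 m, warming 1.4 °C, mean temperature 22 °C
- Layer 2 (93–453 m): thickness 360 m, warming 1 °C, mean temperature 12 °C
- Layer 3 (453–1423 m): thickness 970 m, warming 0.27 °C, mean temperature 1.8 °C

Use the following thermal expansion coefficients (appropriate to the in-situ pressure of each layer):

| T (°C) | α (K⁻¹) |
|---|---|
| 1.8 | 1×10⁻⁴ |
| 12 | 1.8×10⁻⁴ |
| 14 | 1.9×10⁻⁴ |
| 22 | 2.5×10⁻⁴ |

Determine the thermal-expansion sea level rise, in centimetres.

Δh = 12 cm

Layer 1 at 22 °C → α = 2.5×10⁻⁴ K⁻¹
Layer 2 at 12 °C → α = 1.8×10⁻⁴ K⁻¹
Layer 3 at 1.8 °C → α = 1×10⁻⁴ K⁻¹
2.5×10⁻⁴ × 1.4 × 93 = 0.03255 m
93–453 m: 1.8×10⁻⁴ × 1 × 360 = 0.06480 m
453–1423 m: 0.27 × 970 × 1×10⁻⁴ = 0.02619 m
Δh = 0.03255 + 0.06480 + 0.02619 = 0.12354 m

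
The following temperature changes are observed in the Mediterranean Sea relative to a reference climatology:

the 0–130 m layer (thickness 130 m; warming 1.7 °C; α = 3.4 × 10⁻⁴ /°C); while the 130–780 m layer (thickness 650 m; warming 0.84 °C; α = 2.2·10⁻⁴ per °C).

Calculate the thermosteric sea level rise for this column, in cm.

Δh = 19.5 cm

Layer 1: 3.4×10⁻⁴ × 1.7 × 130 = 0.07514 m
Layer 2: 650 × 0.84 × 2.2×10⁻⁴ = 0.12012 m
Δh = 0.07514 + 0.12012 = 0.19526 m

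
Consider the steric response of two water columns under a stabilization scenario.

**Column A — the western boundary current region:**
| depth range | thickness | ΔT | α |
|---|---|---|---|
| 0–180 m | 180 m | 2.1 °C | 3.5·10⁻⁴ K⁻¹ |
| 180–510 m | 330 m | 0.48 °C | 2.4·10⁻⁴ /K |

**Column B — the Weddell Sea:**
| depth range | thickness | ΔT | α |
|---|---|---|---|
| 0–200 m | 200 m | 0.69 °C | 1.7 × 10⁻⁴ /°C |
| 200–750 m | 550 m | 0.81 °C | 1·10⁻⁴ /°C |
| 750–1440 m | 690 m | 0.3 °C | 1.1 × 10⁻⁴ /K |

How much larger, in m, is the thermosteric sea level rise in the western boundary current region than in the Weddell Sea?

A 180 × 2.1 × 3.5×10⁻⁴ = 0.13230 m
A 330 × 2.4×10⁻⁴ × 0.48 = 0.038016 m
A total: 0.170316 m
B 1.7×10⁻⁴ × 0.69 × 200 = 0.02346 m
B 1×10⁻⁴ × 0.81 × 550 = 0.04455 m
B Layer 3: 690 × 1.1×10⁻⁴ × 0.3 = 0.02277 m
B total: 0.09078 m
Difference: 0.170316 − 0.09078 = 0.079536 m

Δh_A − Δh_B ≈ 0.0795 m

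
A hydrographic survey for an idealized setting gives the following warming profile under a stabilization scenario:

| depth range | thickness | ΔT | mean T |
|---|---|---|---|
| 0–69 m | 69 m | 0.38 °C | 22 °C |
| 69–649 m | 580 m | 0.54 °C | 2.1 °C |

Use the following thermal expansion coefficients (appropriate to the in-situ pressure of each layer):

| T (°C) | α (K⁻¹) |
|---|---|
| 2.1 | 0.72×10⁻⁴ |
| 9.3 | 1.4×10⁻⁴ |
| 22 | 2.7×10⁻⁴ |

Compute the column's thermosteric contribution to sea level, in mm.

30 mm of thermosteric rise

Layer 1 at 22 °C → α = 2.7×10⁻⁴ K⁻¹
Layer 2 at 2.1 °C → α = 0.72×10⁻⁴ K⁻¹
Layer 1: 69 × 0.38 × 2.7×10⁻⁴ = 0.0070794 m
Layer 2: 580 × 0.72×10⁻⁴ × 0.54 = 0.0225504 m
Δh = 0.0070794 + 0.0225504 = 0.0296298 m ≈ 30 mm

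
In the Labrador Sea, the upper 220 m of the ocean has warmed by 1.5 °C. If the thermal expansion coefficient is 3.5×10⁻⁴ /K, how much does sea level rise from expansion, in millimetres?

120 mm

Δh = αΔT·H = 3.5×10⁻⁴ × 1.5 × 220 = 0.11550 m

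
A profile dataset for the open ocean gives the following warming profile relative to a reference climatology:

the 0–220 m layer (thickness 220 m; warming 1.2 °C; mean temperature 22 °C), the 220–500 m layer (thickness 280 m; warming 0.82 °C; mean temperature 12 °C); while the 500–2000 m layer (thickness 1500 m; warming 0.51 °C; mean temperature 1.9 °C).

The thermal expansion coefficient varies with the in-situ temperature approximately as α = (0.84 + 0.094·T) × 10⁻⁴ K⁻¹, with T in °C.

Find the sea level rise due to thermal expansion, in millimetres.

Δh = 200 mm

Layer 1: α = (0.84 + 0.094×22)×10⁻⁴ = 2.908×10⁻⁴ K⁻¹
Layer 2: α = (0.84 + 0.094×12)×10⁻⁴ = 1.968×10⁻⁴ K⁻¹
Layer 3: α = (0.84 + 0.094×1.9)×10⁻⁴ = 1.0186×10⁻⁴ K⁻¹
Layer 1: 2.908×10⁻⁴ × 220 × 1.2 = 0.0767712 m
1.968×10⁻⁴ × 0.82 × 280 = 0.04518528 m
1500 × 1.0186×10⁻⁴ × 0.51 = 0.0779229 m
Δh = 0.0767712 + 0.04518528 + 0.0779229 = 0.19987938 m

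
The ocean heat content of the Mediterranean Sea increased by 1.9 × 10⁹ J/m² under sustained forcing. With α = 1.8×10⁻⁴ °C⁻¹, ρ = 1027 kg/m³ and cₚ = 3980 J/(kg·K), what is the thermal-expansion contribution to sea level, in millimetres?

Δh = αQ/(ρcₚ) = 1.8×10⁻⁴ × 1.9×10⁹ / (1027 × 3980) ≈ 0.083671 m

Δh = 83.7 mm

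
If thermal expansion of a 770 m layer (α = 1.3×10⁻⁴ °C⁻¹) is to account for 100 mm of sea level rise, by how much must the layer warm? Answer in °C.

ΔT ≈ 0.999 °C

ΔT = Δh/(αH) = 0.1 / (1.3×10⁻⁴ × 770) ≈ 0.9990 °C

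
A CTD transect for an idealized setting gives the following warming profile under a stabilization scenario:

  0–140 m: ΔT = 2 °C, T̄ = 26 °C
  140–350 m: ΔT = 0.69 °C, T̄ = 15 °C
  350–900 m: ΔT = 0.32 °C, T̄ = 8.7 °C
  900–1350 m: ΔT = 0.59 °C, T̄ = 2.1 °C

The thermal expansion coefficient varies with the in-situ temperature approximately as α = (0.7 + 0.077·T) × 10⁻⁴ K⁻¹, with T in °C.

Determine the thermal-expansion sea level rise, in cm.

Layer 1: α = (0.7 + 0.077×26)×10⁻⁴ = 2.702×10⁻⁴ K⁻¹
Layer 2: α = (0.7 + 0.077×15)×10⁻⁴ = 1.855×10⁻⁴ K⁻¹
Layer 3: α = (0.7 + 0.077×8.7)×10⁻⁴ = 1.3699×10⁻⁴ K⁻¹
Layer 4: α = (0.7 + 0.077×2.1)×10⁻⁴ = 0.8617×10⁻⁴ K⁻¹
0–140 m: 140 × 2.702×10⁻⁴ × 2 = 0.075656 m
210 × 0.69 × 1.855×10⁻⁴ = 0.02687895 m
0.32 × 550 × 1.3699×10⁻⁴ = 0.02411024 m
Layer 4: 450 × 0.8617×10⁻⁴ × 0.59 = 0.022878135 m
Δh = 0.075656 + 0.02687895 + 0.02411024 + 0.022878135 = 0.149523325 m ≈ 15.0 cm

15.0 cm of thermosteric rise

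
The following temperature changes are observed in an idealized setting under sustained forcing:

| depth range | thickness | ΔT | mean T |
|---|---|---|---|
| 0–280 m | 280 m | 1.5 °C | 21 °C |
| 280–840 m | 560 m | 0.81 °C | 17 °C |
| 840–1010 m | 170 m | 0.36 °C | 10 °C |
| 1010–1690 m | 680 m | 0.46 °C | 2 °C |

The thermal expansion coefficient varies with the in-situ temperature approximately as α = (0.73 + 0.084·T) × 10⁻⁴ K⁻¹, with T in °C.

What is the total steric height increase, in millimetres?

240 mm of thermosteric rise

Layer 1: α = (0.73 + 0.084×21)×10⁻⁴ = 2.494×10⁻⁴ K⁻¹
Layer 2: α = (0.73 + 0.084×17)×10⁻⁴ = 2.158×10⁻⁴ K⁻¹
Layer 3: α = (0.73 + 0.084×10)×10⁻⁴ = 1.57×10⁻⁴ K⁻¹
Layer 4: α = (0.73 + 0.084×2)×10⁻⁴ = 0.898×10⁻⁴ K⁻¹
0–280 m: 2.494×10⁻⁴ × 1.5 × 280 = 0.104748 m
Layer 2: 560 × 0.81 × 2.158×10⁻⁴ = 0.09788688 m
Layer 3: 1.57×10⁻⁴ × 0.36 × 170 = 0.0096084 m
680 × 0.898×10⁻⁴ × 0.46 = 0.02808944 m
Δh = 0.104748 + 0.09788688 + 0.0096084 + 0.02808944 = 0.24033272 m ≈ 240 mm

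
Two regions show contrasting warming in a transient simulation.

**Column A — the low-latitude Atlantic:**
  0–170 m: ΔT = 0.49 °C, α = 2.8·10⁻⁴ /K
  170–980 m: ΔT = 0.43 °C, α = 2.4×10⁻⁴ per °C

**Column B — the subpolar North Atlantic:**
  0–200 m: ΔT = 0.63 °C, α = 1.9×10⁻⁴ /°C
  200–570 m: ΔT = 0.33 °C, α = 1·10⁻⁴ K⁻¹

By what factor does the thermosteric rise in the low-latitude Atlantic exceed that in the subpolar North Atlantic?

≈ 3.0×

A 2.8×10⁻⁴ × 170 × 0.49 = 0.023324 m
A 0.43 × 810 × 2.4×10⁻⁴ = 0.083592 m
A total: 0.106916 m
B Layer 1: 200 × 1.9×10⁻⁴ × 0.63 = 0.02394 m
B 200–570 m: 1×10⁻⁴ × 370 × 0.33 = 0.01221 m
B total: 0.03615 m
Ratio: 0.106916 / 0.03615 ≈ 2.958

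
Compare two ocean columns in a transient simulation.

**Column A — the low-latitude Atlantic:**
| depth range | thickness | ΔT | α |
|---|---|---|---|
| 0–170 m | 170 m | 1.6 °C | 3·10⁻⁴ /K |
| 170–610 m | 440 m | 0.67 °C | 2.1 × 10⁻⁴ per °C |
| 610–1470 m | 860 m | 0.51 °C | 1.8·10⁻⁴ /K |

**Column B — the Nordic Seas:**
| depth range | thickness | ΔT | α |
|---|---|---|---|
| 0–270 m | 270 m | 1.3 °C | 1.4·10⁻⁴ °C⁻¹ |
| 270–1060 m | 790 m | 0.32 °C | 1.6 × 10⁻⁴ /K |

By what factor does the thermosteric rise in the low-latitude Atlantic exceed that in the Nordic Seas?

A Layer 1: 1.6 × 170 × 3×10⁻⁴ = 0.08160 m
A Layer 2: 440 × 0.67 × 2.1×10⁻⁴ = 0.061908 m
A Layer 3: 0.51 × 860 × 1.8×10⁻⁴ = 0.078948 m
A total: 0.222456 m
B Layer 1: 270 × 1.4×10⁻⁴ × 1.3 = 0.04914 m
B 270–1060 m: 0.32 × 1.6×10⁻⁴ × 790 = 0.040448 m
B total: 0.089588 m
Ratio: 0.222456 / 0.089588 ≈ 2.483

≈ 2.48×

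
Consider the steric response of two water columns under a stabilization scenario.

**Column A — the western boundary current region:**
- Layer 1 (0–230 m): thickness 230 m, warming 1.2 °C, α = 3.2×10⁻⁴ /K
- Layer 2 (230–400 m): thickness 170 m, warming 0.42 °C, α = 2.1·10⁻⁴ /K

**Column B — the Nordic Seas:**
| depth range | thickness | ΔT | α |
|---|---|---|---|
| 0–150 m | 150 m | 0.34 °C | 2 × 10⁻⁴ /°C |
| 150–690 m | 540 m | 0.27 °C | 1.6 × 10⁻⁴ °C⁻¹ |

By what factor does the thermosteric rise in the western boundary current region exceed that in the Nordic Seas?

a factor of 3.1

A 0–230 m: 1.2 × 3.2×10⁻⁴ × 230 = 0.08832 m
A 230–400 m: 2.1×10⁻⁴ × 0.42 × 170 = 0.014994 m
A total: 0.103314 m
B 0.34 × 2×10⁻⁴ × 150 = 0.01020 m
B Layer 2: 0.27 × 1.6×10⁻⁴ × 540 = 0.023328 m
B total: 0.033528 m
Ratio: 0.103314 / 0.033528 ≈ 3.081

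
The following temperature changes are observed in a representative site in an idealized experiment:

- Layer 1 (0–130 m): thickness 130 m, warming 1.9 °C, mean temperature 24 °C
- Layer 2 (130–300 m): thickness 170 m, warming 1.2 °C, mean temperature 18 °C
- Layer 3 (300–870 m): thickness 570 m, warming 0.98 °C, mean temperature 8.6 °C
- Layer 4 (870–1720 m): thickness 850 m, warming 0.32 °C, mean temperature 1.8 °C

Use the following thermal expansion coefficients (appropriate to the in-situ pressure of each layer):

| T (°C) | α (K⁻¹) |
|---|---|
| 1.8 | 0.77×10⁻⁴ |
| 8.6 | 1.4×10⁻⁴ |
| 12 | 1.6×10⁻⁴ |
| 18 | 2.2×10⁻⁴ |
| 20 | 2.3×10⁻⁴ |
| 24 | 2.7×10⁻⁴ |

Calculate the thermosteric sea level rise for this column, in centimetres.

Layer 1 at 24 °C → α = 2.7×10⁻⁴ K⁻¹
Layer 2 at 18 °C → α = 2.2×10⁻⁴ K⁻¹
Layer 3 at 8.6 °C → α = 1.4×10⁻⁴ K⁻¹
Layer 4 at 1.8 °C → α = 0.77×10⁻⁴ K⁻¹
2.7×10⁻⁴ × 1.9 × 130 = 0.06669 m
2.2×10⁻⁴ × 170 × 1.2 = 0.04488 m
Layer 3: 570 × 0.98 × 1.4×10⁻⁴ = 0.078204 m
Layer 4: 850 × 0.77×10⁻⁴ × 0.32 = 0.020944 m
Δh = 0.06669 + 0.04488 + 0.078204 + 0.020944 = 0.210718 m ≈ 21 cm

21 cm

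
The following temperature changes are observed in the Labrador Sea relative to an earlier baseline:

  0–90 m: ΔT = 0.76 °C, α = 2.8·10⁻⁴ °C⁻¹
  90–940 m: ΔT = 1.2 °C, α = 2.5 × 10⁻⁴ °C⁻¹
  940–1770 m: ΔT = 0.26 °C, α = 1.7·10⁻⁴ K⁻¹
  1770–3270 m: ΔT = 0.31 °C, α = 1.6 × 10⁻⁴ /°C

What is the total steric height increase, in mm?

Δh ≈ 385 mm

90 × 2.8×10⁻⁴ × 0.76 = 0.019152 m
2.5×10⁻⁴ × 1.2 × 850 = 0.25500 m
Layer 3: 0.26 × 830 × 1.7×10⁻⁴ = 0.036686 m
0.31 × 1500 × 1.6×10⁻⁴ = 0.07440 m
Δh = 0.019152 + 0.25500 + 0.036686 + 0.07440 = 0.385238 m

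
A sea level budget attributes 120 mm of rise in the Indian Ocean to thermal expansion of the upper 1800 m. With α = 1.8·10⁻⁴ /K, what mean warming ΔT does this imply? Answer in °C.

ΔT = Δh/(αH) = 0.12 / (1.8×10⁻⁴ × 1800) ≈ 0.3704 °C

about 0.37 °C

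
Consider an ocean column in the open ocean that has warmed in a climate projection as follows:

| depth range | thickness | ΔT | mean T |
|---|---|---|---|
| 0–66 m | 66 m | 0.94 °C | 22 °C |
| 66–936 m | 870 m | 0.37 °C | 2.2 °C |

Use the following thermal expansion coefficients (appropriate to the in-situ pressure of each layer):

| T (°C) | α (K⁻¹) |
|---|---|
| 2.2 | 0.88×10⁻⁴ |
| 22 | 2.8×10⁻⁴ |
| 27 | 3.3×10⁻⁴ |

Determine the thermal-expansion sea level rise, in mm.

about 45.7 mm

Layer 1 at 22 °C → α = 2.8×10⁻⁴ K⁻¹
Layer 2 at 2.2 °C → α = 0.88×10⁻⁴ K⁻¹
0–66 m: 66 × 0.94 × 2.8×10⁻⁴ = 0.0173712 m
870 × 0.88×10⁻⁴ × 0.37 = 0.0283272 m
Δh = 0.0173712 + 0.0283272 = 0.0456984 m ≈ 45.7 mm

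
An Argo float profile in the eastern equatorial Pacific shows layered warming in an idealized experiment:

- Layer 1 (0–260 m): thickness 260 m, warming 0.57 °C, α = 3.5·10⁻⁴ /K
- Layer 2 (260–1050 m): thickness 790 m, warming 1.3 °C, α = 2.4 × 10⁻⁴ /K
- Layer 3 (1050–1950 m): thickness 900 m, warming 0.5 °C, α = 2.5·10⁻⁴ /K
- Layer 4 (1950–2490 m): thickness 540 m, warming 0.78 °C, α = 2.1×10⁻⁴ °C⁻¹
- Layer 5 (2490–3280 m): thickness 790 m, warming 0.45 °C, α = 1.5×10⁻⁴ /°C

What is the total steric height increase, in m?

3.5×10⁻⁴ × 260 × 0.57 = 0.05187 m
Layer 2: 1.3 × 2.4×10⁻⁴ × 790 = 0.24648 m
2.5×10⁻⁴ × 0.5 × 900 = 0.11250 m
1950–2490 m: 2.1×10⁻⁴ × 540 × 0.78 = 0.088452 m
Layer 5: 0.45 × 1.5×10⁻⁴ × 790 = 0.053325 m
Δh = 0.05187 + 0.24648 + 0.11250 + 0.088452 + 0.053325 = 0.552627 m ≈ 0.553 m

about 0.553 m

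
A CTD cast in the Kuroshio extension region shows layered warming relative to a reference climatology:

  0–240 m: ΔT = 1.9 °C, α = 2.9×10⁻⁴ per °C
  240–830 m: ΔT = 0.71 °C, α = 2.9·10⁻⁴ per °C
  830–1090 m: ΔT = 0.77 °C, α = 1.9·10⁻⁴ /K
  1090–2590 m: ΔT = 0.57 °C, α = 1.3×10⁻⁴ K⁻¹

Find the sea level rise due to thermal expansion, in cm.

40.3 cm of thermosteric rise

240 × 1.9 × 2.9×10⁻⁴ = 0.13224 m
240–830 m: 0.71 × 590 × 2.9×10⁻⁴ = 0.121481 m
Layer 3: 260 × 1.9×10⁻⁴ × 0.77 = 0.038038 m
1090–2590 m: 1500 × 1.3×10⁻⁴ × 0.57 = 0.11115 m
Δh = 0.13224 + 0.121481 + 0.038038 + 0.11115 = 0.402909 m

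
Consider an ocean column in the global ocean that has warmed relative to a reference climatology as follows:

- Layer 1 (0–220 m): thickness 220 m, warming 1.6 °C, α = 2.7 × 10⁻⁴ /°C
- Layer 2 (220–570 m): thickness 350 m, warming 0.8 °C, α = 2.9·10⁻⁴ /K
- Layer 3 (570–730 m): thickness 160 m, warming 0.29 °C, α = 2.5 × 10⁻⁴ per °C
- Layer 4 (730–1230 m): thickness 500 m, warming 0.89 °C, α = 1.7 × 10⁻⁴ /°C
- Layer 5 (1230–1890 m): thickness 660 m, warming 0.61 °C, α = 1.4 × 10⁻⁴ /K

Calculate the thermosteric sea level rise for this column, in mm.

1.6 × 2.7×10⁻⁴ × 220 = 0.09504 m
0.8 × 350 × 2.9×10⁻⁴ = 0.08120 m
570–730 m: 2.5×10⁻⁴ × 0.29 × 160 = 0.01160 m
730–1230 m: 1.7×10⁻⁴ × 500 × 0.89 = 0.07565 m
1230–1890 m: 1.4×10⁻⁴ × 660 × 0.61 = 0.056364 m
Δh = 0.09504 + 0.08120 + 0.01160 + 0.07565 + 0.056364 = 0.319854 m

about 320 mm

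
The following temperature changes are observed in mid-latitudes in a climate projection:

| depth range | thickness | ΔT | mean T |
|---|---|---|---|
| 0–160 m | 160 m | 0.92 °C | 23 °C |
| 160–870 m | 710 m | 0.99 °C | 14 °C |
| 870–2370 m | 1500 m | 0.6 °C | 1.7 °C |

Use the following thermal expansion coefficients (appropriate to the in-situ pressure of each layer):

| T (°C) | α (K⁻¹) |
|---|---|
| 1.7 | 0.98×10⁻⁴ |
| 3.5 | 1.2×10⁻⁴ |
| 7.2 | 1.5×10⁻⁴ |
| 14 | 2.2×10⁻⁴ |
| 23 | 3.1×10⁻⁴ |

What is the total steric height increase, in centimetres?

Δh = 29 cm

Layer 1 at 23 °C → α = 3.1×10⁻⁴ K⁻¹
Layer 2 at 14 °C → α = 2.2×10⁻⁴ K⁻¹
Layer 3 at 1.7 °C → α = 0.98×10⁻⁴ K⁻¹
Layer 1: 3.1×10⁻⁴ × 0.92 × 160 = 0.045632 m
710 × 2.2×10⁻⁴ × 0.99 = 0.154638 m
870–2370 m: 0.98×10⁻⁴ × 1500 × 0.6 = 0.08820 m
Δh = 0.045632 + 0.154638 + 0.08820 = 0.28847 m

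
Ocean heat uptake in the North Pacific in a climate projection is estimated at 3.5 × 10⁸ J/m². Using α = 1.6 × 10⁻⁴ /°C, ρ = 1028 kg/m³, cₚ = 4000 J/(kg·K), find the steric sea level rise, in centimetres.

1.4 cm of thermosteric rise

Δh = αQ/(ρcₚ) = 1.6×10⁻⁴ × 3.5×10⁸ / (1028 × 4000) ≈ 0.013619 m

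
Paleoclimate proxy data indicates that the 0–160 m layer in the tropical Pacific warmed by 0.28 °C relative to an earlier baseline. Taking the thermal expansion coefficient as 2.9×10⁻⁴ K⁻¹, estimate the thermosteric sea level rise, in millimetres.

13.0 mm

Δh = αΔT·H = 2.9×10⁻⁴ × 0.28 × 160 = 0.012992 m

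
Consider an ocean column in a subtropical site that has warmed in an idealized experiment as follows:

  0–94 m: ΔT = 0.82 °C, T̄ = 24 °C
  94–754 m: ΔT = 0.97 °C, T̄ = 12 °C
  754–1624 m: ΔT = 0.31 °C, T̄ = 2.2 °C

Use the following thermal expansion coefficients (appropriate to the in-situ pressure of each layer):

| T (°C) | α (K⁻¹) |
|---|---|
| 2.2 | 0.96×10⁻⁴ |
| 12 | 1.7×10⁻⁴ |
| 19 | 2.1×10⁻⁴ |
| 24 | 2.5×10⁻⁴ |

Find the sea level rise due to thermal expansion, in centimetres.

Layer 1 at 24 °C → α = 2.5×10⁻⁴ K⁻¹
Layer 2 at 12 °C → α = 1.7×10⁻⁴ K⁻¹
Layer 3 at 2.2 °C → α = 0.96×10⁻⁴ K⁻¹
Layer 1: 2.5×10⁻⁴ × 94 × 0.82 = 0.01927 m
Layer 2: 0.97 × 1.7×10⁻⁴ × 660 = 0.108834 m
Layer 3: 0.31 × 870 × 0.96×10⁻⁴ = 0.0258912 m
Δh = 0.01927 + 0.108834 + 0.0258912 = 0.1539952 m

Δh = 15 cm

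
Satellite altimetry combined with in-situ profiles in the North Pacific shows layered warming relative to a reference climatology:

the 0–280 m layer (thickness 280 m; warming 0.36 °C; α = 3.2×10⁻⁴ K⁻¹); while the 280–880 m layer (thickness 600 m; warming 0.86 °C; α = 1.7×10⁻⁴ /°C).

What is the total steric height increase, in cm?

Layer 1: 3.2×10⁻⁴ × 0.36 × 280 = 0.032256 m
Layer 2: 1.7×10⁻⁴ × 0.86 × 600 = 0.08772 m
Δh = 0.032256 + 0.08772 = 0.119976 m

Δh = 12.0 cm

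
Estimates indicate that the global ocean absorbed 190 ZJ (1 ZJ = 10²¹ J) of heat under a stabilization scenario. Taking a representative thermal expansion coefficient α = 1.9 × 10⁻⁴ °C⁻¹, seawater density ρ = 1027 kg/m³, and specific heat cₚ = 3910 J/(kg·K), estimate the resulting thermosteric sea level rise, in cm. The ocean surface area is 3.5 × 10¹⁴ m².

Per unit area: Q = 190×10²¹ / (3.5×10¹⁴) ≈ 5.429×10⁸ J/m²
Δh = αQ/(ρcₚ) = 1.9×10⁻⁴ × 5.429×10⁸ / (1027 × 3910) ≈ 0.025688 m

Δh ≈ 2.57 cm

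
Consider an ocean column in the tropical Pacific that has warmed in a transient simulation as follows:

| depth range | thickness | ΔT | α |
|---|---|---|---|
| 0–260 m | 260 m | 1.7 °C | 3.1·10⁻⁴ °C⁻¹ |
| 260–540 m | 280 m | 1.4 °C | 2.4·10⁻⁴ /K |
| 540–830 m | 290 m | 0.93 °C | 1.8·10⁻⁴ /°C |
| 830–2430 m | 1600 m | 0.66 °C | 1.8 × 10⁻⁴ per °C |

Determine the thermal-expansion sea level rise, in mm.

470 mm of thermosteric rise

Layer 1: 1.7 × 3.1×10⁻⁴ × 260 = 0.13702 m
260–540 m: 2.4×10⁻⁴ × 280 × 1.4 = 0.09408 m
1.8×10⁻⁴ × 290 × 0.93 = 0.048546 m
Layer 4: 0.66 × 1.8×10⁻⁴ × 1600 = 0.19008 m
Δh = 0.13702 + 0.09408 + 0.048546 + 0.19008 = 0.469726 m ≈ 470 mm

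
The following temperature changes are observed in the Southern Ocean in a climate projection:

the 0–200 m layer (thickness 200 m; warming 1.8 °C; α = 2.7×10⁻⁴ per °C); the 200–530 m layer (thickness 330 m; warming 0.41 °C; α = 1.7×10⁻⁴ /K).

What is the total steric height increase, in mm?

0–200 m: 1.8 × 200 × 2.7×10⁻⁴ = 0.09720 m
330 × 1.7×10⁻⁴ × 0.41 = 0.023001 m
Δh = 0.09720 + 0.023001 = 0.120201 m ≈ 120 mm

Δh = 120 mm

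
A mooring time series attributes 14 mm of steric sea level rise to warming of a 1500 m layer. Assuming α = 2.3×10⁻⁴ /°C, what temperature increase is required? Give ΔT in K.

ΔT = Δh/(αH) = 0.014 / (2.3×10⁻⁴ × 1500) ≈ 0.04058 K

about 0.0406 K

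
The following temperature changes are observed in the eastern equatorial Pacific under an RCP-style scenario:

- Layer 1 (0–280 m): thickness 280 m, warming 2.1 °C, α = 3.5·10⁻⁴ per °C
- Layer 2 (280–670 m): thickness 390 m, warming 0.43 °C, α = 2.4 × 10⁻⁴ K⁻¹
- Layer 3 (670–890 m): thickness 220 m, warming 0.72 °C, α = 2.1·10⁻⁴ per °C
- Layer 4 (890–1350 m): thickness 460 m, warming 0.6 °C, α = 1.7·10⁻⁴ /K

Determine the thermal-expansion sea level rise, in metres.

Δh ≈ 0.326 m

0–280 m: 280 × 2.1 × 3.5×10⁻⁴ = 0.20580 m
390 × 2.4×10⁻⁴ × 0.43 = 0.040248 m
0.72 × 220 × 2.1×10⁻⁴ = 0.033264 m
890–1350 m: 1.7×10⁻⁴ × 460 × 0.6 = 0.04692 m
Δh = 0.20580 + 0.040248 + 0.033264 + 0.04692 = 0.326232 m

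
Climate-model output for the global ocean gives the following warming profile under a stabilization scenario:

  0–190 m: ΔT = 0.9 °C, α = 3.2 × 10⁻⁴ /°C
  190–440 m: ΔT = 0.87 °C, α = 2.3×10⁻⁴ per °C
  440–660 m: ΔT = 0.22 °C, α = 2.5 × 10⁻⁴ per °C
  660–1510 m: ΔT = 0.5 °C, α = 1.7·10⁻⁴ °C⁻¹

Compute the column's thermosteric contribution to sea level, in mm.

189 mm of thermosteric rise

0–190 m: 0.9 × 3.2×10⁻⁴ × 190 = 0.05472 m
Layer 2: 2.3×10⁻⁴ × 250 × 0.87 = 0.050025 m
Layer 3: 220 × 0.22 × 2.5×10⁻⁴ = 0.01210 m
660–1510 m: 0.5 × 850 × 1.7×10⁻⁴ = 0.07225 m
Δh = 0.05472 + 0.050025 + 0.01210 + 0.07225 = 0.189095 m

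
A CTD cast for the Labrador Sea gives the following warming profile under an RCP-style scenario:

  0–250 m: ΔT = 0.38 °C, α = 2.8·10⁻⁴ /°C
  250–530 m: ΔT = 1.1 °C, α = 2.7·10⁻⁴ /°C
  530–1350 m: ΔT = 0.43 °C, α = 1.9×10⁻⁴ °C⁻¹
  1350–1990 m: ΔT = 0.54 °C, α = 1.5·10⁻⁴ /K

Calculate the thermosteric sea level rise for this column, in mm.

Δh = 229 mm

0.38 × 2.8×10⁻⁴ × 250 = 0.02660 m
1.1 × 280 × 2.7×10⁻⁴ = 0.08316 m
530–1350 m: 0.43 × 1.9×10⁻⁴ × 820 = 0.066994 m
Layer 4: 1.5×10⁻⁴ × 0.54 × 640 = 0.05184 m
Δh = 0.02660 + 0.08316 + 0.066994 + 0.05184 = 0.228594 m ≈ 229 mm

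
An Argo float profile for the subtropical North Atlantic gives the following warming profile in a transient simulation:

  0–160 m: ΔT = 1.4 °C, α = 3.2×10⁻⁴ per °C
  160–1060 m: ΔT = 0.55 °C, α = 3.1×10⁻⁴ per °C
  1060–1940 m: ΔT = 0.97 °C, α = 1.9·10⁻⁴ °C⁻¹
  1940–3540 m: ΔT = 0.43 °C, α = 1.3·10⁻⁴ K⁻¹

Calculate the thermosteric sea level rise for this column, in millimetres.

Δh = 480 mm

0–160 m: 160 × 3.2×10⁻⁴ × 1.4 = 0.07168 m
0.55 × 3.1×10⁻⁴ × 900 = 0.15345 m
Layer 3: 0.97 × 880 × 1.9×10⁻⁴ = 0.162184 m
1940–3540 m: 0.43 × 1.3×10⁻⁴ × 1600 = 0.08944 m
Δh = 0.07168 + 0.15345 + 0.162184 + 0.08944 = 0.476754 m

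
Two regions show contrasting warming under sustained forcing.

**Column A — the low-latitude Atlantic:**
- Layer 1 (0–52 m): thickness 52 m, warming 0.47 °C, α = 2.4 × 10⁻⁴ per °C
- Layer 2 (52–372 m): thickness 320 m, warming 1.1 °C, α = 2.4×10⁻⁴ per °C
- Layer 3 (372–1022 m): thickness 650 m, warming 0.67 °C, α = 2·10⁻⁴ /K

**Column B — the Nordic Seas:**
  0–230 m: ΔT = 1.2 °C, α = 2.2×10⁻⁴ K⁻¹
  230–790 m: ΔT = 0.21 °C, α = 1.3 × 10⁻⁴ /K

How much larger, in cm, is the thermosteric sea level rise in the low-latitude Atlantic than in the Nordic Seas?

A 52 × 0.47 × 2.4×10⁻⁴ = 0.0058656 m
A 2.4×10⁻⁴ × 320 × 1.1 = 0.08448 m
A Layer 3: 2×10⁻⁴ × 650 × 0.67 = 0.08710 m
A total: 0.1774456 m
B Layer 1: 2.2×10⁻⁴ × 230 × 1.2 = 0.06072 m
B Layer 2: 1.3×10⁻⁴ × 560 × 0.21 = 0.015288 m
B total: 0.076008 m
Difference: 0.1774456 − 0.076008 = 0.1014376 m

Δh_A − Δh_B ≈ 10 cm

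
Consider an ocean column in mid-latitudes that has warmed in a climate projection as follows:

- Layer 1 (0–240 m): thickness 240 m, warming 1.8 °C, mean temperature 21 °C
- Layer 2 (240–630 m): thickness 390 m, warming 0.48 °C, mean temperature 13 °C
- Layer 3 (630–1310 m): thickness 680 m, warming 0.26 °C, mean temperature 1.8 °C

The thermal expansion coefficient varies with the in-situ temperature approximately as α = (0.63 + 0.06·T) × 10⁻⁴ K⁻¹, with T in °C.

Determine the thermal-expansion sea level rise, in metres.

0.121 m of thermosteric rise

Layer 1: α = (0.63 + 0.06×21)×10⁻⁴ = 1.89×10⁻⁴ K⁻¹
Layer 2: α = (0.63 + 0.06×13)×10⁻⁴ = 1.41×10⁻⁴ K⁻¹
Layer 3: α = (0.63 + 0.06×1.8)×10⁻⁴ = 0.738×10⁻⁴ K⁻¹
1.8 × 240 × 1.89×10⁻⁴ = 0.081648 m
240–630 m: 1.41×10⁻⁴ × 390 × 0.48 = 0.0263952 m
Layer 3: 0.26 × 0.738×10⁻⁴ × 680 = 0.01304784 m
Δh = 0.081648 + 0.0263952 + 0.01304784 = 0.12109104 m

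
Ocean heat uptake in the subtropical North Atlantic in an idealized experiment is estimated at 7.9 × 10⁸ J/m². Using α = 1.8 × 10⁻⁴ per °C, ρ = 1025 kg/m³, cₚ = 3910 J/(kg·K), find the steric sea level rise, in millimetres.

35 mm

Δh = αQ/(ρcₚ) = 1.8×10⁻⁴ × 7.9×10⁸ / (1025 × 3910) ≈ 0.035481 m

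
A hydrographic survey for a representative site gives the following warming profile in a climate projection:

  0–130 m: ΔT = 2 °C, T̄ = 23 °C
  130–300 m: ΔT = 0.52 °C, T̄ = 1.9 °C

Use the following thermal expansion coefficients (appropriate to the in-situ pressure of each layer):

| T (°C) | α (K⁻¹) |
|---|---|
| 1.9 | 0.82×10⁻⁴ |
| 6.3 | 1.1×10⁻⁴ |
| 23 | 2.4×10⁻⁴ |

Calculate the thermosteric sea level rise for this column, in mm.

Layer 1 at 23 °C → α = 2.4×10⁻⁴ K⁻¹
Layer 2 at 1.9 °C → α = 0.82×10⁻⁴ K⁻¹
Layer 1: 2 × 2.4×10⁻⁴ × 130 = 0.06240 m
Layer 2: 170 × 0.52 × 0.82×10⁻⁴ = 0.0072488 m
Δh = 0.06240 + 0.0072488 = 0.0696488 m ≈ 69.6 mm

about 69.6 mm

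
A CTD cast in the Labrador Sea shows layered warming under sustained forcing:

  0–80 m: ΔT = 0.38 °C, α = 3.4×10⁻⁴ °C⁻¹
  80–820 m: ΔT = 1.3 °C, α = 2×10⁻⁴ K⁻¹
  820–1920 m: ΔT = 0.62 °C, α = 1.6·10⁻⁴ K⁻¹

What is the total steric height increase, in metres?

0–80 m: 0.38 × 80 × 3.4×10⁻⁴ = 0.010336 m
740 × 2×10⁻⁴ × 1.3 = 0.19240 m
Layer 3: 1.6×10⁻⁴ × 1100 × 0.62 = 0.10912 m
Δh = 0.010336 + 0.19240 + 0.10912 = 0.311856 m

Δh = 0.31 m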